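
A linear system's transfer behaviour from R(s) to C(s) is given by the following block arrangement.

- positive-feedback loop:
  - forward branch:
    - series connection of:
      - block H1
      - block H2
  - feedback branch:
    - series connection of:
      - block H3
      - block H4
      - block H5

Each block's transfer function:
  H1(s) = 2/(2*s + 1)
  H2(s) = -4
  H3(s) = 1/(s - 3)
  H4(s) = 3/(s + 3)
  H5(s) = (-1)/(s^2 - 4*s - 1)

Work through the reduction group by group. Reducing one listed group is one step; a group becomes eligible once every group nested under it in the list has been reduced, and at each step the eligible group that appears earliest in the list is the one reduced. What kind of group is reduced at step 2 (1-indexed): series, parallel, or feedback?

[1] reduce the series chain H1, H2
[2] series reduction of H3, H4, H5
[3] reduce the feedback loop with forward (H1*H2) and return (H3*H4*H5)
So the answer for step 2 is series.

Therefore the answer is series.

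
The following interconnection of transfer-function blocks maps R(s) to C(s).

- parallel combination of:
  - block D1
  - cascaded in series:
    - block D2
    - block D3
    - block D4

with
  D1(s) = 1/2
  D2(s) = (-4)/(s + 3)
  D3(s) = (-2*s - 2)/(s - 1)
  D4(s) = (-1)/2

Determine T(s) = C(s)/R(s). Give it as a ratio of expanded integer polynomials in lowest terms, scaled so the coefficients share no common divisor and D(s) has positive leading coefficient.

Answer: (s^2 - 6*s - 11)/(2*s^2 + 4*s - 6)

Working:
Step 1 - series reduction of D2, D3, D4; result (-4*s - 4)/(s^2 + 2*s - 3)
Step 2 - sum the parallel branches D1, (D2*D3*D4) - this is the overall T(s), already in the required normalized form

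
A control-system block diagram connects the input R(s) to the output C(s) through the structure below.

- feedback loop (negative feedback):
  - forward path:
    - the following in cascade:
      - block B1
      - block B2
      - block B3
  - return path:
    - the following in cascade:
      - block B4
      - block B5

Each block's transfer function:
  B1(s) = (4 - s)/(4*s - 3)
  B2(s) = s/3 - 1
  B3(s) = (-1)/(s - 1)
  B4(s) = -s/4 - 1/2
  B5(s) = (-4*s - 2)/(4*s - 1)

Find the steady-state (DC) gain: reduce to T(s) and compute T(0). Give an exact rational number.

Step 1 - cascade B1, B2, B3 gives (s^2 - 7*s + 12)/(12*s^2 - 21*s + 9)
Step 2 - combine B4, B5 in series gives (2*s^2 + 5*s + 2)/(8*s - 2)
Step 3 - close the feedback loop around (B1*B2*B3), (B4*B5) gives (8*s^3 - 58*s^2 + 110*s - 24)/(2*s^4 + 87*s^3 - 201*s^2 + 160*s + 6)
DC gain: substitute s = 0 into T(s) from step 3: T(0) = -24/6 = -4.

Final answer: -4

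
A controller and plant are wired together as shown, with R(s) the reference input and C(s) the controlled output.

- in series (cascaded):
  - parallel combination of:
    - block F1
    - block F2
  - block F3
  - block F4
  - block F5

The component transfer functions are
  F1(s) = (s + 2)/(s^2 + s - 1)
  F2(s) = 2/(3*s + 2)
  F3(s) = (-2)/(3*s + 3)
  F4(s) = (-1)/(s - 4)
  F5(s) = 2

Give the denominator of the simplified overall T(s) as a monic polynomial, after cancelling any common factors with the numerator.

Answer: s^5 - 4*s^4/3 - 28*s^3/3 - 19*s^2/3 + 10*s/3 + 8/3

Working:
[1] add F1, F2 (parallel) -> (5*s^2 + 10*s + 2)/(3*s^3 + 5*s^2 - s - 2)
[2] multiply (F1+F2), F3, F4, F5 (series) -> (20*s^2 + 40*s + 8)/(9*s^5 - 12*s^4 - 84*s^3 - 57*s^2 + 30*s + 24)
Step 2 gives the fully reduced T(s), with no common factor left to cancel. The denominator's leading coefficient is 9, so divide each of its coefficients by 9 to get the monic form.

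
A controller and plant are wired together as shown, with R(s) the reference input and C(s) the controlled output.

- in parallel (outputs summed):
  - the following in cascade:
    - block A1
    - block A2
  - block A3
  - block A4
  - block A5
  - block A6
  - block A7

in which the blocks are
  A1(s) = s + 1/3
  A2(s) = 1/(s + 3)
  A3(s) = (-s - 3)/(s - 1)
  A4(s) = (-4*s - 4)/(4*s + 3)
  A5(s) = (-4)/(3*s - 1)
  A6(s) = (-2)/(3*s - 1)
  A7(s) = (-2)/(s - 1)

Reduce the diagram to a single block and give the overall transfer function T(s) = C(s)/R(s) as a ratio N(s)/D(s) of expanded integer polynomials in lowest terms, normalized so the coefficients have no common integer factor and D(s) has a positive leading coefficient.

First reduce the diagram to T(s).

1. multiply A1, A2 (series) -> (3*s + 1)/(3*s + 9)
2. combine (A1*A2), A3, A4, A5, A6, A7 in parallel, which is the overall transfer function T(s) = C(s)/R(s) in lowest terms

Answer: (-36*s^4 - 480*s^3 - 808*s^2 + 52*s + 264)/(36*s^4 + 87*s^3 - 87*s^2 - 63*s + 27)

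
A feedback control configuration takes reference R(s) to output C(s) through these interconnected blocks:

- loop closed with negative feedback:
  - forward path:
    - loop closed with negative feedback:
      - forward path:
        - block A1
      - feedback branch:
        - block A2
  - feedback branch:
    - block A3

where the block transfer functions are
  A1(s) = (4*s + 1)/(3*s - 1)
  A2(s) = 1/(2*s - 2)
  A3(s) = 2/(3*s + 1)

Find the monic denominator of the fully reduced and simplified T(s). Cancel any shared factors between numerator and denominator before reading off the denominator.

Reducing step by step:

[1] feedback reduction of A1, A2; result (8*s^2 - 6*s - 2)/(6*s^2 - 4*s + 3)
[2] apply the feedback formula to [A1/(1+A1*A2)], A3; result (24*s^3 - 10*s^2 - 12*s - 2)/(18*s^3 + 10*s^2 - 7*s - 1)
No further cancellation is possible in the step-2 result, so that is T(s). Its denominator becomes monic after dividing by the leading coefficient 18.

Answer: s^3 + 5*s^2/9 - 7*s/18 - 1/18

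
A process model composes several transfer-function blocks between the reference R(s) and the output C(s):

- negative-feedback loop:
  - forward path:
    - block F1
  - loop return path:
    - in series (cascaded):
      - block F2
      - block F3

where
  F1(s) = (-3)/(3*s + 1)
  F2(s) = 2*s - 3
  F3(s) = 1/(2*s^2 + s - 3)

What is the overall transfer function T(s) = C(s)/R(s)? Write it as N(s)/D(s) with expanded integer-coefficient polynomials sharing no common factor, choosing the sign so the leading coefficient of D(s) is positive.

Reducing step by step:

(1) multiply F2, F3 (series): (2*s - 3)/(2*s^2 + s - 3)
(2) apply the feedback formula to F1, (F2*F3); the result is T(s) itself (integer coefficients, no common factor, positive leading denominator coefficient)

Answer: (-6*s^2 - 3*s + 9)/(6*s^3 + 5*s^2 - 14*s + 6)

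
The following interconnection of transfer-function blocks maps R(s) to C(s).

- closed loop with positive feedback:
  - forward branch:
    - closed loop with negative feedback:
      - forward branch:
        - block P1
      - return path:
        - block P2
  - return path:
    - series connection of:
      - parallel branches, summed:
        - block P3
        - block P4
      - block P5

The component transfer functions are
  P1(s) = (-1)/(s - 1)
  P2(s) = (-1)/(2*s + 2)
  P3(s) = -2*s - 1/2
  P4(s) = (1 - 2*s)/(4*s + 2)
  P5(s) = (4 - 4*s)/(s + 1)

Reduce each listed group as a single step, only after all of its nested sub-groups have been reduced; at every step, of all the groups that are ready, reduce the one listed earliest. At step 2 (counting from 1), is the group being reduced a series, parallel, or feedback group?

Step 1. close the feedback loop around P1, P2
Step 2. add P3, P4 (parallel)
Step 3. combine (P3+P4), P5 in series
Step 4. reduce the feedback loop with forward [P1/(1+P1*P2)] and return ((P3+P4)*P5)
Step 2: parallel.

Final answer: parallel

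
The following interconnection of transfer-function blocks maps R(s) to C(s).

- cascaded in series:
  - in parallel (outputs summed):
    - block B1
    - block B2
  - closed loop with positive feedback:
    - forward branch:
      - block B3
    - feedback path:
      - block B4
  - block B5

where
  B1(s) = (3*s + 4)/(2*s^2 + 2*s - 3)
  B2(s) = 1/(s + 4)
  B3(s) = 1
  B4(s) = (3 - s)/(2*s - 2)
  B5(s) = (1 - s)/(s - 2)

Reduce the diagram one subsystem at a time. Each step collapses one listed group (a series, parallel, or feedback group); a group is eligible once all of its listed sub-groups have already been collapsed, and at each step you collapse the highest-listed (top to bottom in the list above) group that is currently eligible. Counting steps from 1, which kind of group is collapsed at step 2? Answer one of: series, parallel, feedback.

Step 1 - add B1, B2 (parallel)
Step 2 - feedback reduction of B3, B4
Step 3 - combine (B1+B2), [B3/(1-B3*B4)], B5 in series
The group at step 2 is a feedback group.

Answer: feedback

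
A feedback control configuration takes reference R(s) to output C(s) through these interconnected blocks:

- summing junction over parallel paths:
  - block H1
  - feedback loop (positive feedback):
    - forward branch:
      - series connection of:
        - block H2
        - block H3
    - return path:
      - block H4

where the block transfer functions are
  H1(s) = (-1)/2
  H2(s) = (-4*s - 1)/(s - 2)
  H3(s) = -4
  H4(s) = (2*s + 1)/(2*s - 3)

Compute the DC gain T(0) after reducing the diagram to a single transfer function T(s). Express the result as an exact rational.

First reduce the diagram to T(s).

Step 1 - combine H2, H3 in series gives (16*s + 4)/(s - 2)
Step 2 - apply the feedback formula to (H2*H3), H4 gives (-32*s^2 + 40*s + 12)/(30*s^2 + 31*s - 2)
Step 3 - sum the parallel branches H1, [(H2*H3)/(1-(H2*H3)*H4)] gives (-94*s^2 + 49*s + 26)/(60*s^2 + 62*s - 4)
DC gain: substitute s = 0 into T(s) from step 3: T(0) = 26/(-4) = -13/2.

Answer: -13/2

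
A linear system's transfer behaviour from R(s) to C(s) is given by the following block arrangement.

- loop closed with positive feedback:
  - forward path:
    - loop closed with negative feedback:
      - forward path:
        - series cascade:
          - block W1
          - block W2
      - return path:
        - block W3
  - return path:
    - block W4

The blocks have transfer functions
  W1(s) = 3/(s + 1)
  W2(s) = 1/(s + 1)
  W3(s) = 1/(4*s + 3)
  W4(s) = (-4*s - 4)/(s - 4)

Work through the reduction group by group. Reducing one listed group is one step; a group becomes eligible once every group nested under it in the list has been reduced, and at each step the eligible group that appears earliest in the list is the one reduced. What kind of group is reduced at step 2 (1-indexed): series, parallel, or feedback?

1. multiply W1, W2 (series)
2. close the feedback loop around (W1*W2), W3
3. reduce the feedback loop with forward [(W1*W2)/(1+(W1*W2)*W3)] and return W4
Step 2: feedback.

Therefore the answer is feedback.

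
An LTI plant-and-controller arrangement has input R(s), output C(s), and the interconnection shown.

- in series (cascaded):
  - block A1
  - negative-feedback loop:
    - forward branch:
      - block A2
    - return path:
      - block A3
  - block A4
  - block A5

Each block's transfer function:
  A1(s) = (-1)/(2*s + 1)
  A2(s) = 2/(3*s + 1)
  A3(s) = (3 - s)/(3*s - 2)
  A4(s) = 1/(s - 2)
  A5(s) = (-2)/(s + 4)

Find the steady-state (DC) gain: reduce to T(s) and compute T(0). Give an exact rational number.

Reducing step by step:

Step 1 - feedback reduction of A2, A3; result (6*s - 4)/(9*s^2 - 5*s + 4)
Step 2 - combine A1, [A2/(1+A2*A3)], A4, A5 in series; result (12*s - 8)/(18*s^5 + 35*s^4 - 143*s^3 + 18*s^2 - 16*s - 32)
Step 2 gives the overall T(s). Then T(0) = -8/(-32) = 1/4.

Answer: 1/4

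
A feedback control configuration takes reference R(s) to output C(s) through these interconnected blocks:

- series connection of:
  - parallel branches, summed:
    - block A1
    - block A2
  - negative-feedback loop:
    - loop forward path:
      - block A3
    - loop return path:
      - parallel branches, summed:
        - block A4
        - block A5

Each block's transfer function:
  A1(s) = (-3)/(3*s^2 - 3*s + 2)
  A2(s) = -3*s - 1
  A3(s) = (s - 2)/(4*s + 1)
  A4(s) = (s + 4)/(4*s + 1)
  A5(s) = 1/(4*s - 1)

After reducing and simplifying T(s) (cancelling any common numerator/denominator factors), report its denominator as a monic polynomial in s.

Answer: s^5 - 41*s^4/68 - 20*s^3/51 + s^2 - 35*s/68 + 5/102

Working:
Step 1: reduce the parallel group A1, A2, giving (-9*s^3 + 6*s^2 - 3*s - 5)/(3*s^2 - 3*s + 2)
Step 2: reduce the parallel group A4, A5, giving (4*s^2 + 19*s - 3)/(16*s^2 - 1)
Step 3: apply the feedback formula to A3, (A4+A5), giving (16*s^3 - 32*s^2 - s + 2)/(68*s^3 + 27*s^2 - 45*s + 5)
Step 4: multiply (A1+A2), [A3/(1+A3*(A4+A5))] (series), giving (-144*s^6 + 384*s^5 - 231*s^4 - 8*s^3 + 175*s^2 - s - 10)/(204*s^5 - 123*s^4 - 80*s^3 + 204*s^2 - 105*s + 10)
T(s) is the step-4 result (common factors already cancelled). Leading coefficient of the denominator: 204. Divide through by 204 for the monic polynomial.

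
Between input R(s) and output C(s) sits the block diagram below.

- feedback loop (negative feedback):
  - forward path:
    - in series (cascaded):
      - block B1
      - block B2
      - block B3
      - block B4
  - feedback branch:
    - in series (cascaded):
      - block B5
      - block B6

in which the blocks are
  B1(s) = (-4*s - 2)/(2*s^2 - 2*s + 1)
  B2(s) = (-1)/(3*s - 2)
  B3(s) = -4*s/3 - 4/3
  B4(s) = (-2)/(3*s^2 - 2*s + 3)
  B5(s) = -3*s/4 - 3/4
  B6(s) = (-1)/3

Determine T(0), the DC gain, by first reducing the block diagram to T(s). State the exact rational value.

Answer: -8/7

Working:
Step 1: combine B1, B2, B3, B4 in series: (32*s^2 + 48*s + 16)/(54*s^5 - 126*s^4 + 177*s^3 - 150*s^2 + 75*s - 18)
Step 2: reduce the series chain B5, B6: s/4 + 1/4
Step 3: reduce the feedback loop with forward (B1*B2*B3*B4) and return (B5*B6): (32*s^2 + 48*s + 16)/(54*s^5 - 126*s^4 + 185*s^3 - 130*s^2 + 91*s - 14)
Step 3 gives the overall T(s). Then T(0) = 16/(-14) = -8/7.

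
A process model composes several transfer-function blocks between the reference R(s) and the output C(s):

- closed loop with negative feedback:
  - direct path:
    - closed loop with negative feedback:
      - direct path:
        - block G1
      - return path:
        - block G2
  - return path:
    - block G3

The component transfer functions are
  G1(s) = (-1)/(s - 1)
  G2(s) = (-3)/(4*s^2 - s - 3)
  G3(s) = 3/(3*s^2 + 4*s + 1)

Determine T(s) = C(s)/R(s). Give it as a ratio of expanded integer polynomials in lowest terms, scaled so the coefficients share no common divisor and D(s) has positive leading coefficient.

First reduce the diagram to T(s).

1. collapse the loop (G1 forward, G2 return) gives (-4*s^2 + s + 3)/(4*s^3 - 5*s^2 - 2*s + 6)
2. reduce the feedback loop with forward [G1/(1+G1*G2)] and return G3; the result is T(s) itself (integer coefficients, no common factor, positive leading denominator coefficient)

Answer: (-12*s^4 - 13*s^3 + 9*s^2 + 13*s + 3)/(12*s^5 + s^4 - 22*s^3 - 7*s^2 + 25*s + 15)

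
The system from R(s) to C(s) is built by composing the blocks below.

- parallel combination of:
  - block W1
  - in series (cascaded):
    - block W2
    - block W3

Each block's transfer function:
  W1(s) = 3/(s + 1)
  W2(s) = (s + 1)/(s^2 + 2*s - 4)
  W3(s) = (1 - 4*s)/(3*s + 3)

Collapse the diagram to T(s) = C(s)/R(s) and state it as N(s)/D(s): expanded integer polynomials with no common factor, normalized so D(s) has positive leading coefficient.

Reducing step by step:

Step 1 - combine W2, W3 in series: (1 - 4*s)/(3*s^2 + 6*s - 12)
Step 2 - reduce the parallel group W1, (W2*W3), giving the overall T(s)

Answer: (5*s^2 + 15*s - 35)/(3*s^3 + 9*s^2 - 6*s - 12)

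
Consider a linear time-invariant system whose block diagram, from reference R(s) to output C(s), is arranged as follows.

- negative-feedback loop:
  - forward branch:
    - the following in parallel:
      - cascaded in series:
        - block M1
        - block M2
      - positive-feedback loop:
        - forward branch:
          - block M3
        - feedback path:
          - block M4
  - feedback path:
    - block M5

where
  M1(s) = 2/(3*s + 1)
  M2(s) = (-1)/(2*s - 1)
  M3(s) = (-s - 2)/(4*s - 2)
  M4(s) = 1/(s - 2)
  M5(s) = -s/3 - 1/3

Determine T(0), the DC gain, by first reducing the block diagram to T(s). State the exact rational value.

(1) cascade M1, M2 = (-2)/(6*s^2 - s - 1)
(2) collapse the loop (M3 forward, M4 return) = (4 - s^2)/(4*s^2 - 9*s + 6)
(3) sum the parallel branches (M1*M2), [M3/(1-M3*M4)] = (-6*s^4 + s^3 + 17*s^2 + 14*s - 16)/(24*s^4 - 58*s^3 + 41*s^2 + 3*s - 6)
(4) reduce the feedback loop with forward ((M1*M2)+[M3/(1-M3*M4)]) and return M5 = (-18*s^4 + 3*s^3 + 51*s^2 + 42*s - 48)/(6*s^5 + 77*s^4 - 192*s^3 + 92*s^2 + 11*s - 2)
Evaluating the step-4 result (the overall T(s)) at s = 0 gives T(0) = -48/(-2) = 24.

Therefore the answer is 24.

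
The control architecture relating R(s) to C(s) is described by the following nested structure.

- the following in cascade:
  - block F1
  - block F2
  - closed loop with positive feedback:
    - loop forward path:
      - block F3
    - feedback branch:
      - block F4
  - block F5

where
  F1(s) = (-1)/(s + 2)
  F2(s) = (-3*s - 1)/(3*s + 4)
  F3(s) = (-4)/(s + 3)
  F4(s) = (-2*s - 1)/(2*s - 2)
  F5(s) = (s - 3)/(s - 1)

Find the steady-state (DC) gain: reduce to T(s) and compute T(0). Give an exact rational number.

[1] collapse the loop (F3 forward, F4 return); result (4 - 4*s)/(s^2 - 2*s - 5)
[2] multiply F1, F2, [F3/(1-F3*F4)], F5 (series); result (-12*s^2 + 32*s + 12)/(3*s^4 + 4*s^3 - 27*s^2 - 66*s - 40)
The step-2 result is T(s). Setting s = 0: T(0) = 12/(-40) = -3/10.

Answer: -3/10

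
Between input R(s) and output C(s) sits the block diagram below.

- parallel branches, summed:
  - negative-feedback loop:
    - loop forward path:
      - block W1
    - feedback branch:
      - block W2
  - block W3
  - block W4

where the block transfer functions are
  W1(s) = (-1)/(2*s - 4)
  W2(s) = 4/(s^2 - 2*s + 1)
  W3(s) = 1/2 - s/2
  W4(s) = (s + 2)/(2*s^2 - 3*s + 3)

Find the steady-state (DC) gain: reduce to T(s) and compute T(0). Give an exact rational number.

Step 1 - feedback reduction of W1, W2 -> (-s^2 + 2*s - 1)/(2*s^3 - 8*s^2 + 10*s - 8)
Step 2 - parallel reduction of [W1/(1+W1*W2)], W3, W4 -> (-2*s^6 + 13*s^5 - 36*s^4 + 63*s^3 - 79*s^2 + 60*s - 31)/(4*s^5 - 22*s^4 + 50*s^3 - 70*s^2 + 54*s - 24)
DC gain: substitute s = 0 into T(s) from step 2: T(0) = -31/(-24) = 31/24.

Therefore the answer is 31/24.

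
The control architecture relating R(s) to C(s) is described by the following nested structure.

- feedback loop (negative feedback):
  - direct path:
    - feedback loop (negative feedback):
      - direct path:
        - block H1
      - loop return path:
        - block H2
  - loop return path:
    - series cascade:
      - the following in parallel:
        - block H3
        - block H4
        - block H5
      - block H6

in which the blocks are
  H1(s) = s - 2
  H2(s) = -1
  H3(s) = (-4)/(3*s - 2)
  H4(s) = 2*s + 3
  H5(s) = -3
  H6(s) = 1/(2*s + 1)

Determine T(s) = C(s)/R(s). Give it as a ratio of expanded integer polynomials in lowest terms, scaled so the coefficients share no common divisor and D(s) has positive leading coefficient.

[1] feedback reduction of H1, H2 -> (2 - s)/(s - 3)
[2] parallel reduction of H3, H4, H5 -> (6*s^2 - 4*s - 4)/(3*s - 2)
[3] cascade (H3+H4+H5), H6 -> (6*s^2 - 4*s - 4)/(6*s^2 - s - 2)
[4] feedback reduction of [H1/(1+H1*H2)], ((H3+H4+H5)*H6), giving the overall T(s)

Answer: (6*s^3 - 13*s^2 + 4)/(3*s^2 + 3*s + 2)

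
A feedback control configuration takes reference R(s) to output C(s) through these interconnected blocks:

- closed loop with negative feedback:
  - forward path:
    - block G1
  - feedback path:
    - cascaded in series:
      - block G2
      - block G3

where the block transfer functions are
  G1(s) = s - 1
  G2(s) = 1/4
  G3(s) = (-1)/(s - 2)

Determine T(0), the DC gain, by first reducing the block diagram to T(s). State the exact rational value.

The answer is -8/7.

Reasoning:
(1) cascade G2, G3 gives (-1)/(4*s - 8)
(2) reduce the feedback loop with forward G1 and return (G2*G3) gives (4*s^2 - 12*s + 8)/(3*s - 7)
The step-2 result is T(s). Setting s = 0: T(0) = 8/(-7) = -8/7.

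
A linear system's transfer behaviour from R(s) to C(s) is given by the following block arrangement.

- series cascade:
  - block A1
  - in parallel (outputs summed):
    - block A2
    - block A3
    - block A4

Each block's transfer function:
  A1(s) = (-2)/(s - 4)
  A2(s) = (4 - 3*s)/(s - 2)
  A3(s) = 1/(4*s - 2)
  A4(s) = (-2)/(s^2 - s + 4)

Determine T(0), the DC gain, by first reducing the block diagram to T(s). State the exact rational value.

Step 1. reduce the parallel group A2, A3, A4 gives (-12*s^4 + 35*s^3 - 89*s^2 + 122*s - 48)/(4*s^4 - 14*s^3 + 30*s^2 - 44*s + 16)
Step 2. cascade A1, (A2+A3+A4) gives (12*s^4 - 35*s^3 + 89*s^2 - 122*s + 48)/(2*s^5 - 15*s^4 + 43*s^3 - 82*s^2 + 96*s - 32)
Step 2 gives the overall T(s). Then T(0) = 48/(-32) = -3/2.

Therefore the answer is -3/2.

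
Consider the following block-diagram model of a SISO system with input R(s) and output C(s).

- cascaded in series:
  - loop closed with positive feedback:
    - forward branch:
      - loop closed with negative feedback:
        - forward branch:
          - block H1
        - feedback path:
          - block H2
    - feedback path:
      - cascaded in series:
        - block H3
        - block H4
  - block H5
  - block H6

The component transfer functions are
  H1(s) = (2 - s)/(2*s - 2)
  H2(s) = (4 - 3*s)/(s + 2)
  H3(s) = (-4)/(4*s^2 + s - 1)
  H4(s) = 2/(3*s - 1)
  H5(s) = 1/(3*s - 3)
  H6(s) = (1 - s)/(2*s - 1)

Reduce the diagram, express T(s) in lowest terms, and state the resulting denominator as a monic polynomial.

Step 1 - feedback reduction of H1, H2; result (4 - s^2)/(5*s^2 - 8*s + 4)
Step 2 - combine H3, H4 in series; result (-8)/(12*s^3 - s^2 - 4*s + 1)
Step 3 - reduce the feedback loop with forward [H1/(1+H1*H2)] and return (H3*H4); result (-12*s^5 + s^4 + 52*s^3 - 5*s^2 - 16*s + 4)/(60*s^5 - 101*s^4 + 36*s^3 + 25*s^2 - 24*s + 36)
Step 4 - series reduction of [[H1/(1+H1*H2)]/(1-[H1/(1+H1*H2)]*(H3*H4))], H5, H6; result (12*s^5 - s^4 - 52*s^3 + 5*s^2 + 16*s - 4)/(360*s^6 - 786*s^5 + 519*s^4 + 42*s^3 - 219*s^2 + 288*s - 108)
Step 4 gives the fully reduced T(s), with no common factor left to cancel. The denominator's leading coefficient is 360, so divide each of its coefficients by 360 to get the monic form.

Therefore the answer is s^6 - 131*s^5/60 + 173*s^4/120 + 7*s^3/60 - 73*s^2/120 + 4*s/5 - 3/10.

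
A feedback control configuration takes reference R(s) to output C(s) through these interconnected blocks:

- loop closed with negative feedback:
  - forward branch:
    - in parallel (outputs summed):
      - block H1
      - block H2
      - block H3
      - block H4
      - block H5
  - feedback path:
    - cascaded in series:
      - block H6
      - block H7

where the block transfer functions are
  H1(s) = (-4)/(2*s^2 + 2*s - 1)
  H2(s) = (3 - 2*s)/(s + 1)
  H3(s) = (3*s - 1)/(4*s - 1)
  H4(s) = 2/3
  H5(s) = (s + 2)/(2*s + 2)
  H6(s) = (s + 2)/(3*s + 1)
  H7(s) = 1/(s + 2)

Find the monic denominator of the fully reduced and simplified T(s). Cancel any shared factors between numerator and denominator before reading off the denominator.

First reduce the diagram to T(s).

1. parallel reduction of H1, H2, H3, H4, H5 gives (-4*s^4 + 254*s^3 + 96*s^2 - 269*s + 58)/(48*s^4 + 84*s^3 - 30*s + 6)
2. series reduction of H6, H7 gives 1/(3*s + 1)
3. feedback reduction of (H1+H2+H3+H4+H5), (H6*H7) gives (-12*s^5 + 758*s^4 + 542*s^3 - 711*s^2 - 95*s + 58)/(144*s^5 + 296*s^4 + 338*s^3 + 6*s^2 - 281*s + 64)
T(s) is the step-3 result (common factors already cancelled). Leading coefficient of the denominator: 144. Divide through by 144 for the monic polynomial.

Answer: s^5 + 37*s^4/18 + 169*s^3/72 + s^2/24 - 281*s/144 + 4/9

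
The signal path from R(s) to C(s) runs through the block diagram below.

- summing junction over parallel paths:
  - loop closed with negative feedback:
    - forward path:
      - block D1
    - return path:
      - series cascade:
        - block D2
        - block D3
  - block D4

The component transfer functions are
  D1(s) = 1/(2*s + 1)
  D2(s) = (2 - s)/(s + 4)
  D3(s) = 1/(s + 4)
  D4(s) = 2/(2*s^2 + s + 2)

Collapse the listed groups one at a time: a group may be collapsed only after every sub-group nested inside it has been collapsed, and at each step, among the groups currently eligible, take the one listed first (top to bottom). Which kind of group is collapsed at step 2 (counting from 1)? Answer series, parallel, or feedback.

1. reduce the series chain D2, D3
2. reduce the feedback loop with forward D1 and return (D2*D3)
3. add [D1/(1+D1*(D2*D3))], D4 (parallel)
So the answer for step 2 is feedback.

Answer: feedback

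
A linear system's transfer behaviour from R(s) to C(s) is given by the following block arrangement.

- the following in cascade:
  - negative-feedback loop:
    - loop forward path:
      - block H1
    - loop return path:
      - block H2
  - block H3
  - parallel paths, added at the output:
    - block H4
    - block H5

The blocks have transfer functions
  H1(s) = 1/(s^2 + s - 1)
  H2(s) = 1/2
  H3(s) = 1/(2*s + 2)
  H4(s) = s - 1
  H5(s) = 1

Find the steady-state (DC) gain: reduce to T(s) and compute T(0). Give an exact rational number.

Step 1 - collapse the loop (H1 forward, H2 return) = 2/(2*s^2 + 2*s - 1)
Step 2 - combine H4, H5 in parallel = s
Step 3 - series reduction of [H1/(1+H1*H2)], H3, (H4+H5) = s/(2*s^3 + 4*s^2 + s - 1)
DC gain: substitute s = 0 into T(s) from step 3: T(0) = 0/(-1) = 0.

Final answer: 0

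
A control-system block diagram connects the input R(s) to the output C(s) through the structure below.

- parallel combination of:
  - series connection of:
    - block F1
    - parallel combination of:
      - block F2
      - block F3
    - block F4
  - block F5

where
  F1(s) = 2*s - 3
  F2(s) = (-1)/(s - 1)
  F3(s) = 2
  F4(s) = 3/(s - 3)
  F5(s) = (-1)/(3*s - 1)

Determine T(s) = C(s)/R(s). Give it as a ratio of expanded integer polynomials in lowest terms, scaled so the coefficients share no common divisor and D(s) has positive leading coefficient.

(1) combine F2, F3 in parallel -> (2*s - 3)/(s - 1)
(2) series reduction of F1, (F2+F3), F4 -> (12*s^2 - 36*s + 27)/(s^2 - 4*s + 3)
(3) reduce the parallel group (F1*(F2+F3)*F4), F5; the result is T(s) itself (integer coefficients, no common factor, positive leading denominator coefficient)

Therefore the answer is (36*s^3 - 121*s^2 + 121*s - 30)/(3*s^3 - 13*s^2 + 13*s - 3).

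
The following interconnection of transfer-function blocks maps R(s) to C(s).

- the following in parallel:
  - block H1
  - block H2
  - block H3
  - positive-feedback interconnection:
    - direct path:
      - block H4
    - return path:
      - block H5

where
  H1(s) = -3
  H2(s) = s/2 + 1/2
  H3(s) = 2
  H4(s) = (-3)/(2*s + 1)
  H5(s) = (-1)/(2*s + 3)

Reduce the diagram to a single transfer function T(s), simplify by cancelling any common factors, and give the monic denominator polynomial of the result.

Reducing step by step:

Step 1. collapse the loop (H4 forward, H5 return) -> (-6*s - 9)/(4*s^2 + 8*s)
Step 2. add H1, H2, H3, [H4/(1-H4*H5)] (parallel) -> (2*s^3 + 2*s^2 - 10*s - 9)/(4*s^2 + 8*s)
The result of step 2 is T(s) in lowest terms. Its denominator has leading coefficient 4; dividing the denominator through by 4 makes it monic.

Answer: s^2 + 2*s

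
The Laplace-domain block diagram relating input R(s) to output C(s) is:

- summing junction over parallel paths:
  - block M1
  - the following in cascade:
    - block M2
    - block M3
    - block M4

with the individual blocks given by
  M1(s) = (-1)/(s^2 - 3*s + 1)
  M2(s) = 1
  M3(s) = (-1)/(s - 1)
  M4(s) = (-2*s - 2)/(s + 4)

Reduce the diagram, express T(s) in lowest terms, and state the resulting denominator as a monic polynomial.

The answer is s^4 - 12*s^2 + 15*s - 4.

Reasoning:
Step 1: combine M2, M3, M4 in series: (2*s + 2)/(s^2 + 3*s - 4)
Step 2: sum the parallel branches M1, (M2*M3*M4): (2*s^3 - 5*s^2 - 7*s + 6)/(s^4 - 12*s^2 + 15*s - 4)
The result of step 2 is T(s) in lowest terms. Its denominator already has leading coefficient 1, so it is monic as it stands.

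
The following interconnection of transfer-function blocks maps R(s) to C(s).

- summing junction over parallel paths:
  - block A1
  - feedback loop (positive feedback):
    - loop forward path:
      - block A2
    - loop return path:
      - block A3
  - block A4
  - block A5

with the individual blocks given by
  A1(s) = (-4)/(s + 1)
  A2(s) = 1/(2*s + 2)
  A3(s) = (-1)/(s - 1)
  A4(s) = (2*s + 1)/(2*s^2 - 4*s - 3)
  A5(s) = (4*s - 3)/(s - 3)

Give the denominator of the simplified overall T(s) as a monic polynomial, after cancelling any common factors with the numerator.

Reducing step by step:

[1] apply the feedback formula to A2, A3 -> (s - 1)/(2*s^2 - 1)
[2] combine A1, [A2/(1-A2*A3)], A4, A5 in parallel -> (16*s^6 - 38*s^5 + 12*s^4 - 43*s^3 - 56*s^2 + 26*s + 21)/(4*s^6 - 16*s^5 - 4*s^4 + 44*s^3 + 19*s^2 - 18*s - 9)
T(s) is the step-2 result (common factors already cancelled). Leading coefficient of the denominator: 4. Divide through by 4 for the monic polynomial.

Answer: s^6 - 4*s^5 - s^4 + 11*s^3 + 19*s^2/4 - 9*s/2 - 9/4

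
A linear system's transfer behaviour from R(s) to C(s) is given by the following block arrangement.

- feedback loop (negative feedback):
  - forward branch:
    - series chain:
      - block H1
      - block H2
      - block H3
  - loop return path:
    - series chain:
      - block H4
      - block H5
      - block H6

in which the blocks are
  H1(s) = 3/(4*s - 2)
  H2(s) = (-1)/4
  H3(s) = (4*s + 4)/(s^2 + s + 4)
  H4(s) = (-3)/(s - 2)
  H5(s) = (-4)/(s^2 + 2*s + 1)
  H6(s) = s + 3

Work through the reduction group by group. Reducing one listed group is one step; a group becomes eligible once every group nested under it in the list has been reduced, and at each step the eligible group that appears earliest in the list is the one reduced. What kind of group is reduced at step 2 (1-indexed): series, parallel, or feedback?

1. reduce the series chain H1, H2, H3
2. series reduction of H4, H5, H6
3. apply the feedback formula to (H1*H2*H3), (H4*H5*H6)
Step 2 collapses a series group.

Hence the answer: series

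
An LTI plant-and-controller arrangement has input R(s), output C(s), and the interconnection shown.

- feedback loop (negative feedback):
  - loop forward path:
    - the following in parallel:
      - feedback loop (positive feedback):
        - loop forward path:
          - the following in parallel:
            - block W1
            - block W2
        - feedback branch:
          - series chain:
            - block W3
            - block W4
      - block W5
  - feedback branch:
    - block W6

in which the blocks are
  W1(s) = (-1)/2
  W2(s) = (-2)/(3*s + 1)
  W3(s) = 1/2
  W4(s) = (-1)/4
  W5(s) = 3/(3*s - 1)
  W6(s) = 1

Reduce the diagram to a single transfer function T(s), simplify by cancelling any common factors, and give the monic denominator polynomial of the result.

Step 1 - parallel reduction of W1, W2 -> (-3*s - 5)/(6*s + 2)
Step 2 - reduce the series chain W3, W4 -> (-1)/8
Step 3 - apply the feedback formula to (W1+W2), (W3*W4) -> (-24*s - 40)/(45*s + 11)
Step 4 - reduce the parallel group [(W1+W2)/(1-(W1+W2)*(W3*W4))], W5 -> (-72*s^2 + 39*s + 73)/(135*s^2 - 12*s - 11)
Step 5 - apply the feedback formula to ([(W1+W2)/(1-(W1+W2)*(W3*W4))]+W5), W6 -> (-72*s^2 + 39*s + 73)/(63*s^2 + 27*s + 62)
Step 5 gives the fully reduced T(s), with no common factor left to cancel. The denominator's leading coefficient is 63, so divide each of its coefficients by 63 to get the monic form.

Answer: s^2 + 3*s/7 + 62/63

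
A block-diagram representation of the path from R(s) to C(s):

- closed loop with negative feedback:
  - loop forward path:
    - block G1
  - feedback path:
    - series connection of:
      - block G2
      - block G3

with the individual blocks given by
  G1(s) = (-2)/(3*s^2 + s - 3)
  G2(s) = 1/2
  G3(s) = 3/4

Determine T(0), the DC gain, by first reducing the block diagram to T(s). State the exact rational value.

Step 1 - combine G2, G3 in series; result 3/8
Step 2 - collapse the loop (G1 forward, (G2*G3) return); result (-8)/(12*s^2 + 4*s - 15)
Step 2 gives the overall T(s). Then T(0) = -8/(-15) = 8/15.

Final answer: 8/15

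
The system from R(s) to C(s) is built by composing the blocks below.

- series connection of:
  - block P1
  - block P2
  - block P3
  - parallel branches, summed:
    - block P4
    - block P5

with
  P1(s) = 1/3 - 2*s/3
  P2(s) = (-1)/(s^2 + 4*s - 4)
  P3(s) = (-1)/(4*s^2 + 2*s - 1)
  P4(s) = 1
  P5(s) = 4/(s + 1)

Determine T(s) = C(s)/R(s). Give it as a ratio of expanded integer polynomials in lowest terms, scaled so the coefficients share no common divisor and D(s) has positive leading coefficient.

1. sum the parallel branches P4, P5 gives (s + 5)/(s + 1)
2. cascade P1, P2, P3, (P4+P5); the result is T(s) itself (integer coefficients, no common factor, positive leading denominator coefficient)

Hence the answer: (-2*s^2 - 9*s + 5)/(12*s^5 + 66*s^4 + 27*s^3 - 63*s^2 - 24*s + 12)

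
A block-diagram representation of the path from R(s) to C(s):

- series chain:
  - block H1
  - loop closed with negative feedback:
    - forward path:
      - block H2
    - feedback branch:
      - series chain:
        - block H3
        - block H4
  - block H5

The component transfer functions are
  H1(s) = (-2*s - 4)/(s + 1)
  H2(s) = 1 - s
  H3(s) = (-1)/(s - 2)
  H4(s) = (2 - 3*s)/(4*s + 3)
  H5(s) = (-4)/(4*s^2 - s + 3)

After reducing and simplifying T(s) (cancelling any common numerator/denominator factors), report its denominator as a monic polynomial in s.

(1) reduce the series chain H3, H4 = (3*s - 2)/(4*s^2 - 5*s - 6)
(2) apply the feedback formula to H2, (H3*H4) = (-4*s^3 + 9*s^2 + s - 6)/(s^2 - 8)
(3) reduce the series chain H1, [H2/(1+H2*(H3*H4))], H5 = (-32*s^4 + 8*s^3 + 152*s^2 - 32*s - 96)/(4*s^5 + 3*s^4 - 30*s^3 - 21*s^2 - 16*s - 24)
The result of step 3 is T(s) in lowest terms. Its denominator has leading coefficient 4; dividing the denominator through by 4 makes it monic.

Therefore the answer is s^5 + 3*s^4/4 - 15*s^3/2 - 21*s^2/4 - 4*s - 6.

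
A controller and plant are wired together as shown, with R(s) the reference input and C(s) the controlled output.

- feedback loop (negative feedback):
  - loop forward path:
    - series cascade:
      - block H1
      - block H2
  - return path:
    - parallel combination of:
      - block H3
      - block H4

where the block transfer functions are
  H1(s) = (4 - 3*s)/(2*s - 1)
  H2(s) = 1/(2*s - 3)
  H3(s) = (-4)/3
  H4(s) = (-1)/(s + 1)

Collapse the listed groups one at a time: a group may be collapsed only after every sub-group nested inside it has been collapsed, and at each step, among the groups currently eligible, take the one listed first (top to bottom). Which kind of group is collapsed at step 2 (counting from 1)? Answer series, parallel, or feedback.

Reducing step by step:

[1] reduce the series chain H1, H2
[2] sum the parallel branches H3, H4
[3] feedback reduction of (H1*H2), (H3+H4)
Step 2: parallel.

Answer: parallel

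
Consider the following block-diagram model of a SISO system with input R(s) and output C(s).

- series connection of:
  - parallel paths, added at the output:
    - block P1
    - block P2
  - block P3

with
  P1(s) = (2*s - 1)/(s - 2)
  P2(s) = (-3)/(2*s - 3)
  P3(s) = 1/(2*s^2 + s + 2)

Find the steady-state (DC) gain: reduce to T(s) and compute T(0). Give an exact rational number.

Step 1 - sum the parallel branches P1, P2; result (4*s^2 - 11*s + 9)/(2*s^2 - 7*s + 6)
Step 2 - combine (P1+P2), P3 in series; result (4*s^2 - 11*s + 9)/(4*s^4 - 12*s^3 + 9*s^2 - 8*s + 12)
DC gain: substitute s = 0 into T(s) from step 2: T(0) = 9/12 = 3/4.

Answer: 3/4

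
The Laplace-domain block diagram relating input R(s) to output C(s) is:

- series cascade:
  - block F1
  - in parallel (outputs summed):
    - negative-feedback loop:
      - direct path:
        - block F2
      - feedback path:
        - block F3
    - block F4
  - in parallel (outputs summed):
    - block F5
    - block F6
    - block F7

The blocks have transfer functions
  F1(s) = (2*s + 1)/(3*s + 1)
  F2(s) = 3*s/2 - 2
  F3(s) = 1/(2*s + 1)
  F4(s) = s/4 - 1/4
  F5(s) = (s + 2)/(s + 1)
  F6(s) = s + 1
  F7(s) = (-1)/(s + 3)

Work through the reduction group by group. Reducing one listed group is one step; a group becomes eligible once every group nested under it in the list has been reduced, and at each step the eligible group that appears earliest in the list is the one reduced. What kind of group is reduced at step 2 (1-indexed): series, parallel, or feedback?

Answer: parallel

Working:
1. collapse the loop (F2 forward, F3 return)
2. parallel reduction of [F2/(1+F2*F3)], F4
3. sum the parallel branches F5, F6, F7
4. reduce the series chain F1, ([F2/(1+F2*F3)]+F4), (F5+F6+F7)
The group at step 2 is a parallel group.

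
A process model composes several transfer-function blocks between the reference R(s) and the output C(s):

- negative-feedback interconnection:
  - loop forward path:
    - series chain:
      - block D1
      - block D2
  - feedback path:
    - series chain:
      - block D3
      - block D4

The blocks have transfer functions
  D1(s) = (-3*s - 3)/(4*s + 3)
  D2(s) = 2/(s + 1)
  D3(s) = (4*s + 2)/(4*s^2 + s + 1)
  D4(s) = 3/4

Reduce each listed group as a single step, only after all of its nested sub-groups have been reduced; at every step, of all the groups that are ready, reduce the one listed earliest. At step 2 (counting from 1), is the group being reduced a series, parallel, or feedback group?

Reducing step by step:

Step 1 - combine D1, D2 in series
Step 2 - multiply D3, D4 (series)
Step 3 - collapse the loop ((D1*D2) forward, (D3*D4) return)
At step 2 the group reduced is series.

Answer: series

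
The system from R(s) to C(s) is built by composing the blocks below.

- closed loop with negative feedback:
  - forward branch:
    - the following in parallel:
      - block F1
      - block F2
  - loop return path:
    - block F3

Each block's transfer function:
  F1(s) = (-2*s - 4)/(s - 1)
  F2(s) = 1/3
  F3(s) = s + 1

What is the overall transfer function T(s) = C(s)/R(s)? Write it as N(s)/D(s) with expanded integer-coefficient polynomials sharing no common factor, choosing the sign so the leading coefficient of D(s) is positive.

Step 1 - parallel reduction of F1, F2 = (-5*s - 13)/(3*s - 3)
Step 2 - collapse the loop ((F1+F2) forward, F3 return), which is the overall transfer function T(s) = C(s)/R(s) in lowest terms

Therefore the answer is (5*s + 13)/(5*s^2 + 15*s + 16).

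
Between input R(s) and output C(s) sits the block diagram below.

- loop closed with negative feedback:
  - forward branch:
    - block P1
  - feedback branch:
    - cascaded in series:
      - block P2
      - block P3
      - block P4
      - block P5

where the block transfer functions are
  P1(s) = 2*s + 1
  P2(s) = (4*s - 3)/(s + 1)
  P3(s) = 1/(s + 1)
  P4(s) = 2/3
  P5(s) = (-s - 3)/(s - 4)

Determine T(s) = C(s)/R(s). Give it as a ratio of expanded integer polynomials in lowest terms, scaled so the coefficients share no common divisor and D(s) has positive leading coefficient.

[1] multiply P2, P3, P4, P5 (series): (-8*s^2 - 18*s + 18)/(3*s^3 - 6*s^2 - 21*s - 12)
[2] reduce the feedback loop with forward P1 and return (P2*P3*P4*P5); the result is T(s) itself (integer coefficients, no common factor, positive leading denominator coefficient)

Answer: (-6*s^4 + 9*s^3 + 48*s^2 + 45*s + 12)/(13*s^3 + 50*s^2 + 3*s - 6)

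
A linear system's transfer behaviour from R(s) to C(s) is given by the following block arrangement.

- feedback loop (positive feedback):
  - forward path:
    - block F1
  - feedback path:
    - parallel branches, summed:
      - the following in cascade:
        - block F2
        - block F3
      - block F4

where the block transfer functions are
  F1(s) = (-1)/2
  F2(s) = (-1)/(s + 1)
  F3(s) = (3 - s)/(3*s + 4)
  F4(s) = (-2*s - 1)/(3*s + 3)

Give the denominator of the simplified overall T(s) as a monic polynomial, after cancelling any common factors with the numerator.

The answer is s^2 + 17*s/6 + 11/12.

Reasoning:
1. multiply F2, F3 (series) -> (s - 3)/(3*s^2 + 7*s + 4)
2. sum the parallel branches (F2*F3), F4 -> (-6*s^2 - 8*s - 13)/(9*s^2 + 21*s + 12)
3. feedback reduction of F1, ((F2*F3)+F4) -> (-9*s^2 - 21*s - 12)/(12*s^2 + 34*s + 11)
T(s) is the step-3 result (common factors already cancelled). Leading coefficient of the denominator: 12. Divide through by 12 for the monic polynomial.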